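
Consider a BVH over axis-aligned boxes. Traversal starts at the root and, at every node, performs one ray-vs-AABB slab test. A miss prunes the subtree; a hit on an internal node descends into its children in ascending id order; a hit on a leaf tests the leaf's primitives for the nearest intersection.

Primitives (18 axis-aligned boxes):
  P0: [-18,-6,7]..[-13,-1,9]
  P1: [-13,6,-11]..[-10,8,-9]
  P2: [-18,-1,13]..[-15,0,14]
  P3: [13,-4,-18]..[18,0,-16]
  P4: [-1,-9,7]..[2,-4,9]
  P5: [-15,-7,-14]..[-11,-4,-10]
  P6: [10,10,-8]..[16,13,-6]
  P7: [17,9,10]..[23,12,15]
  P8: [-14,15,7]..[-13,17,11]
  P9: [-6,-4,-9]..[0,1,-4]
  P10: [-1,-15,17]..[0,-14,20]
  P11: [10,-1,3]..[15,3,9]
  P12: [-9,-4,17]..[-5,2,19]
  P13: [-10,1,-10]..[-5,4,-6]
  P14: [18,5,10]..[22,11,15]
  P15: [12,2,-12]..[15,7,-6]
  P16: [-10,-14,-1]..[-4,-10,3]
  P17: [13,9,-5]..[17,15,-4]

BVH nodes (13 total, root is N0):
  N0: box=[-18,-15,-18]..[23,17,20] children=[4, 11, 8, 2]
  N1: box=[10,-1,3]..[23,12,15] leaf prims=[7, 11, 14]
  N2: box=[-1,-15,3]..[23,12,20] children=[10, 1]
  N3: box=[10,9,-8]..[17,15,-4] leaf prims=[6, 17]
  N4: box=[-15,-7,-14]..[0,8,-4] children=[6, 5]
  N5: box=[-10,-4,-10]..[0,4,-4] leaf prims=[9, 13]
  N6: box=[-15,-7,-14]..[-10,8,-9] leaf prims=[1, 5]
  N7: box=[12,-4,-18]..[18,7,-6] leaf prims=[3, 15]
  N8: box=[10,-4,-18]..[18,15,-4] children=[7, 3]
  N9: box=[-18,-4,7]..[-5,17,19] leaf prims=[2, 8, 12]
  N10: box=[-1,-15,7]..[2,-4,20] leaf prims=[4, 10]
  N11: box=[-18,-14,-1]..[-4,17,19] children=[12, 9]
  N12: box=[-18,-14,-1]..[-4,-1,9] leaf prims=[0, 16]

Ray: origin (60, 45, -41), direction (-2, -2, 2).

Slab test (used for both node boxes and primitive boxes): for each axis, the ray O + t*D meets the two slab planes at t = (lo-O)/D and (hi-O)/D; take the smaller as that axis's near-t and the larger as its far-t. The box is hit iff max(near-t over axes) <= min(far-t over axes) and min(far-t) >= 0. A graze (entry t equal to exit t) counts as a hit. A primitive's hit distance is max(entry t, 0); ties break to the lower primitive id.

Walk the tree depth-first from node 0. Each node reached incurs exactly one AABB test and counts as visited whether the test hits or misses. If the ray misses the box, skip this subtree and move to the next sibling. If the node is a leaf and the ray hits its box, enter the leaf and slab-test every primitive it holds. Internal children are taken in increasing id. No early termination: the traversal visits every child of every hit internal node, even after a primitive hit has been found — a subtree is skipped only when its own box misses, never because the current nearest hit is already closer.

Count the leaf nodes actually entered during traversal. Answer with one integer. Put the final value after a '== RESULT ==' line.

Traverse from the root:
N0 x:[37/2,39] y:[14,30] z:[23/2,61/2] -> hit [37/2,30], descend [2, 4, 8, 11]
  N2 x:[37/2,61/2] y:[33/2,30] z:[22,61/2] -> hit [22,30], descend [1, 10]
    N1 x:[37/2,25] y:[33/2,23] z:[22,28] -> hit [22,23] leaf, test {P7(miss), P11@t=45/2, P14(miss)}
    N10 x:[29,61/2] y:[49/2,30] z:[24,61/2] -> hit [29,30] leaf, test {P4(miss), P10@t=30}
  N4 x:[30,75/2] y:[37/2,26] z:[27/2,37/2] -> miss, prune
  N8 x:[21,25] y:[15,49/2] z:[23/2,37/2] -> miss, prune
  N11 x:[32,39] y:[14,59/2] z:[20,30] -> miss, prune

7 AABB tests over nodes [0, 2, 1, 10, 4, 8, 11]; 2 leaves entered; closest P11.

== RESULT ==
2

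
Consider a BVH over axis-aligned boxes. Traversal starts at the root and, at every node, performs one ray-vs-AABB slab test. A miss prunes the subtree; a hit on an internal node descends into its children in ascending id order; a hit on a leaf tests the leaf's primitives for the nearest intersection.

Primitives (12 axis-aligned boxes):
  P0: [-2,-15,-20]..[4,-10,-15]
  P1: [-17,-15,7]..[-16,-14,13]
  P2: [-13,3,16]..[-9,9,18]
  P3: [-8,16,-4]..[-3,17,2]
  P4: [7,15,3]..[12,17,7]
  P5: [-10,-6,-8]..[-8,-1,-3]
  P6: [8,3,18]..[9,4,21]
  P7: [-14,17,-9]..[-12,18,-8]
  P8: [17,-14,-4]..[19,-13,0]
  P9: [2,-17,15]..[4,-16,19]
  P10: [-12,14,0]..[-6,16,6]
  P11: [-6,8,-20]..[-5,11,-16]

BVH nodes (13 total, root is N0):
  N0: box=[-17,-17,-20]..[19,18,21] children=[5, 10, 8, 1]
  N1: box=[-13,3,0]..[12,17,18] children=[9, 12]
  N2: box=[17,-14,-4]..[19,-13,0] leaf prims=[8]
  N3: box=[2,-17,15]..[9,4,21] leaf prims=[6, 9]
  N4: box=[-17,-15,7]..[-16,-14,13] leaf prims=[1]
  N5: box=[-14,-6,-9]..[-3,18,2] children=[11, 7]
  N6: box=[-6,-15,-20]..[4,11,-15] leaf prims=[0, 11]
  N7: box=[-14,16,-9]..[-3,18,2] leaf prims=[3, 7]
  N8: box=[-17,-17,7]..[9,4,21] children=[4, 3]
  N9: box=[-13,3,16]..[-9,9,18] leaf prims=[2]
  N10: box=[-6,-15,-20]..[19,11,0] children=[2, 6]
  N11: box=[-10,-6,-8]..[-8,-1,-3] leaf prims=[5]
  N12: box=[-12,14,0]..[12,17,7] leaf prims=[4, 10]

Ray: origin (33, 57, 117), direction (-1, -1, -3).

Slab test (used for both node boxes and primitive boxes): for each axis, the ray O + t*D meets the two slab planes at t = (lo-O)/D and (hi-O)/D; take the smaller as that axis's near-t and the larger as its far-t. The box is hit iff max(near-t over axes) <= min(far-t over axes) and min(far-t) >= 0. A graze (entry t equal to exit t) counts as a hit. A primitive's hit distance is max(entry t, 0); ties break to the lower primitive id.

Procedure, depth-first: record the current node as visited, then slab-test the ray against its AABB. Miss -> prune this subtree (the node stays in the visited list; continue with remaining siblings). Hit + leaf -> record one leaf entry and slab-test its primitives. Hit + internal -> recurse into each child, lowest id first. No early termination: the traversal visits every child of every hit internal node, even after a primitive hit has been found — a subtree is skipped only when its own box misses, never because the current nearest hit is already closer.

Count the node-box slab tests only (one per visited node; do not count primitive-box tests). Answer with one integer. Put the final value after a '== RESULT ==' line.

Trace the traversal:
N0 x:[14,50] y:[39,74] z:[32,137/3] -> hit [39,137/3], descend [1, 5, 8, 10]
  N1 x:[21,46] y:[40,54] z:[33,39] -> miss, prune
  N5 x:[36,47] y:[39,63] z:[115/3,42] -> hit [39,42], descend [7, 11]
    N7 x:[36,47] y:[39,41] z:[115/3,42] -> hit [39,41] leaf, test {P3@t=40, P7(miss)}
    N11 x:[41,43] y:[58,63] z:[40,125/3] -> miss, prune
  N8 x:[24,50] y:[53,74] z:[32,110/3] -> miss, prune
  N10 x:[14,39] y:[46,72] z:[39,137/3] -> miss, prune

Visited [0, 1, 5, 7, 11, 8, 10]. Tests: 7 box, 1 leaf. Nearest: P3.

== RESULT ==
7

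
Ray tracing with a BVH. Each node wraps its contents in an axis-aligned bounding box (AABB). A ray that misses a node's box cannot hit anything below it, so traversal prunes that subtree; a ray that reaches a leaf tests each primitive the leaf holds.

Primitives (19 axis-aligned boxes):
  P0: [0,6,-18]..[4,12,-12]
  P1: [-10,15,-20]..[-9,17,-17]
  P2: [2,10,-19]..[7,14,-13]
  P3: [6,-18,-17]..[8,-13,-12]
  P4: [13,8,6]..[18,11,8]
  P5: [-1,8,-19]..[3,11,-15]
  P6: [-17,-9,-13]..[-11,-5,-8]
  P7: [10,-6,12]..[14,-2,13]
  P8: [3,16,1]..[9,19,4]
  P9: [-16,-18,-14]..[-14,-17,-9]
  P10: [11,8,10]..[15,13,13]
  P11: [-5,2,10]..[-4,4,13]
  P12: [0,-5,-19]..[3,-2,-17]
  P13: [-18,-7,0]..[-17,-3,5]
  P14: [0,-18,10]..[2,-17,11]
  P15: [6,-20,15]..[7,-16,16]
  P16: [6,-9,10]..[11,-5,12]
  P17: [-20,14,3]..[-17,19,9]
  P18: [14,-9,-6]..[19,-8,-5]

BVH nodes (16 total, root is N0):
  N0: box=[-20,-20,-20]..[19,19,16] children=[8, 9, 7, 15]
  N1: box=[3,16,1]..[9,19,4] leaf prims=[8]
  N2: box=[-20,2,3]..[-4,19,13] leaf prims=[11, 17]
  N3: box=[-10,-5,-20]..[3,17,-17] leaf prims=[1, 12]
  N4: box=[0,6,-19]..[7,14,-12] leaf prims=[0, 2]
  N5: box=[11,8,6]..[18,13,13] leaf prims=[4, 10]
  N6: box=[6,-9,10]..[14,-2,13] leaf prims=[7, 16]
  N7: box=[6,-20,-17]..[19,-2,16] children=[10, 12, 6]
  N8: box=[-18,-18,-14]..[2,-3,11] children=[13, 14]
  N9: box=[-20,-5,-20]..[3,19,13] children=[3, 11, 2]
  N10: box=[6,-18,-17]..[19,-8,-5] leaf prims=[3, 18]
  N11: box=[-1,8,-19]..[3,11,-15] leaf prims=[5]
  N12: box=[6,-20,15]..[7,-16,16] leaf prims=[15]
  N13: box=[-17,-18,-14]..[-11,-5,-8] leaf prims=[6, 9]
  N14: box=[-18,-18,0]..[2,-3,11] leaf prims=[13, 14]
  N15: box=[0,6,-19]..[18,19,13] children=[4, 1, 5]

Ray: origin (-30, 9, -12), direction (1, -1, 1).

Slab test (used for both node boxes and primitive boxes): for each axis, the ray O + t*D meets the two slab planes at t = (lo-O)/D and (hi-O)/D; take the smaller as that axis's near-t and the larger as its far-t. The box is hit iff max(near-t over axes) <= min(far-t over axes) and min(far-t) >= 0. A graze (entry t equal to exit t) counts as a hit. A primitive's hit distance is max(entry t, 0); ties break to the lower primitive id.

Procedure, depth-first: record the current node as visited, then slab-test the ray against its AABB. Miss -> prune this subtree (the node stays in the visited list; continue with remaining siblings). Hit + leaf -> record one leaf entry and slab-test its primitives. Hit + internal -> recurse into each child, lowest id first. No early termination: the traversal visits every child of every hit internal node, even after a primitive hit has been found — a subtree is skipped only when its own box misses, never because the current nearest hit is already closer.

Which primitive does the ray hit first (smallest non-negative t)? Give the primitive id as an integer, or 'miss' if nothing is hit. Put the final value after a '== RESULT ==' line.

Trace the traversal:
N0 x:[10,49] y:[-10,29] z:[-8,28] -> hit [10,28], descend [7, 8, 9, 15]
  N7 x:[36,49] y:[11,29] z:[-5,28] -> miss, prune
  N8 x:[12,32] y:[12,27] z:[-2,23] -> hit [12,23], descend [13, 14]
    N13 x:[13,19] y:[14,27] z:[-2,4] -> miss, prune
    N14 x:[12,32] y:[12,27] z:[12,23] -> hit [12,23] leaf, test {P13@t=12, P14(miss)}
  N9 x:[10,33] y:[-10,14] z:[-8,25] -> hit [10,14], descend [2, 3, 11]
    N2 x:[10,26] y:[-10,7] z:[15,25] -> miss, prune
    N3 x:[20,33] y:[-8,14] z:[-8,-5] -> miss, prune
    N11 x:[29,33] y:[-2,1] z:[-7,-3] -> miss, prune
  N15 x:[30,48] y:[-10,3] z:[-7,25] -> miss, prune

10 AABB tests over nodes [0, 7, 8, 13, 14, 9, 2, 3, 11, 15]; 1 leaf entered; closest P13.

== RESULT ==
13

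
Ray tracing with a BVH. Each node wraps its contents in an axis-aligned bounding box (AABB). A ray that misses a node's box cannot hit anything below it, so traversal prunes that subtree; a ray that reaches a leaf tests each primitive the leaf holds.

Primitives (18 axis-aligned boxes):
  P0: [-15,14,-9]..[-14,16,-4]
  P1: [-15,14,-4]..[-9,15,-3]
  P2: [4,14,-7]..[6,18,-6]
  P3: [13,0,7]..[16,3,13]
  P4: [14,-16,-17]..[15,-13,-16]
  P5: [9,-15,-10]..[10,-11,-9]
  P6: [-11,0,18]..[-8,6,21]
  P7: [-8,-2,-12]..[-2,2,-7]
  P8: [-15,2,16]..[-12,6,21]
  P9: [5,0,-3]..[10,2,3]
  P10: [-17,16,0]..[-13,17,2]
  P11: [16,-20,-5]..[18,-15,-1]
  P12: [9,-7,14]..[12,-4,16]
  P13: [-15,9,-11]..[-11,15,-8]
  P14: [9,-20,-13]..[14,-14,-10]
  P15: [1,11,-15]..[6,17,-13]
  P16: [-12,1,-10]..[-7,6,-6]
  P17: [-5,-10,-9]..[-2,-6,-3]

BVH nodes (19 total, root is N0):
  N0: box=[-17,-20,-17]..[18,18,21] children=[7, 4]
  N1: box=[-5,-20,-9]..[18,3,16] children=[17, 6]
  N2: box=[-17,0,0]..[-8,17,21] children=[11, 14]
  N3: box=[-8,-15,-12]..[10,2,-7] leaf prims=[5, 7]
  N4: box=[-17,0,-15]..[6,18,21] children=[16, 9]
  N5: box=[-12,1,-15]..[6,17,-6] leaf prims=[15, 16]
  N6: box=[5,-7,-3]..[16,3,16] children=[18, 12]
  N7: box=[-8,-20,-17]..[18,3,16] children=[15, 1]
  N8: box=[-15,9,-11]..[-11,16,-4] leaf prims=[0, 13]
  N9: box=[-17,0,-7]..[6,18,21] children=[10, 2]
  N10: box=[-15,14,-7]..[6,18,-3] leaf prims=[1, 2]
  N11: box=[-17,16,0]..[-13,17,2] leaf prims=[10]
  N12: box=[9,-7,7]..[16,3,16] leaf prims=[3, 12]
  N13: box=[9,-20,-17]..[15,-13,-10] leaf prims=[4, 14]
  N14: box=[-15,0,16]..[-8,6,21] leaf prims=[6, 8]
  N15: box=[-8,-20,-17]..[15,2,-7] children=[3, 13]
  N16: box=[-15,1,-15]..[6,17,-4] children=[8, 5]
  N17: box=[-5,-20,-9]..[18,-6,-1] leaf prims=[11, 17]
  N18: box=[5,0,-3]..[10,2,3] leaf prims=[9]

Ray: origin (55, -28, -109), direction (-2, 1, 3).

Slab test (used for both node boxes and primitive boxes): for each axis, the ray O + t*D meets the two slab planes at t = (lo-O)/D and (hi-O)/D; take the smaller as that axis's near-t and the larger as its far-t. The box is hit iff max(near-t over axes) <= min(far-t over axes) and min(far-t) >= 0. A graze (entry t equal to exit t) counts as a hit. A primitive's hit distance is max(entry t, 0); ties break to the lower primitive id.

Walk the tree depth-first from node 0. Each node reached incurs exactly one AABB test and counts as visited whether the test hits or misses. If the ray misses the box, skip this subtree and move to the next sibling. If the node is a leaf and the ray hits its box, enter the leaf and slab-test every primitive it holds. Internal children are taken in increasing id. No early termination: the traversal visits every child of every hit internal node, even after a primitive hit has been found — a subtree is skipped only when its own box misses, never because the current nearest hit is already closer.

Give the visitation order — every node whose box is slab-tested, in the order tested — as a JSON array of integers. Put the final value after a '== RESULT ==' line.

Trace the traversal:
N0 x:[37/2,36] y:[8,46] z:[92/3,130/3] -> hit [92/3,36], descend [4, 7]
  N4 x:[49/2,36] y:[28,46] z:[94/3,130/3] -> hit [94/3,36], descend [9, 16]
    N9 x:[49/2,36] y:[28,46] z:[34,130/3] -> hit [34,36], descend [2, 10]
      N2 x:[63/2,36] y:[28,45] z:[109/3,130/3] -> miss, prune
      N10 x:[49/2,35] y:[42,46] z:[34,106/3] -> miss, prune
    N16 x:[49/2,35] y:[29,45] z:[94/3,35] -> hit [94/3,35], descend [5, 8]
      N5 x:[49/2,67/2] y:[29,45] z:[94/3,103/3] -> hit [94/3,67/2] leaf, test {P15(miss), P16@t=33}
      N8 x:[33,35] y:[37,44] z:[98/3,35] -> miss, prune
  N7 x:[37/2,63/2] y:[8,31] z:[92/3,125/3] -> hit [92/3,31], descend [1, 15]
    N1 x:[37/2,30] y:[8,31] z:[100/3,125/3] -> miss, prune
    N15 x:[20,63/2] y:[8,30] z:[92/3,34] -> miss, prune

Visited [0, 4, 9, 2, 10, 16, 5, 8, 7, 1, 15]. Tests: 11 box, 1 leaf. Nearest: P16.

== RESULT ==
[0, 4, 9, 2, 10, 16, 5, 8, 7, 1, 15]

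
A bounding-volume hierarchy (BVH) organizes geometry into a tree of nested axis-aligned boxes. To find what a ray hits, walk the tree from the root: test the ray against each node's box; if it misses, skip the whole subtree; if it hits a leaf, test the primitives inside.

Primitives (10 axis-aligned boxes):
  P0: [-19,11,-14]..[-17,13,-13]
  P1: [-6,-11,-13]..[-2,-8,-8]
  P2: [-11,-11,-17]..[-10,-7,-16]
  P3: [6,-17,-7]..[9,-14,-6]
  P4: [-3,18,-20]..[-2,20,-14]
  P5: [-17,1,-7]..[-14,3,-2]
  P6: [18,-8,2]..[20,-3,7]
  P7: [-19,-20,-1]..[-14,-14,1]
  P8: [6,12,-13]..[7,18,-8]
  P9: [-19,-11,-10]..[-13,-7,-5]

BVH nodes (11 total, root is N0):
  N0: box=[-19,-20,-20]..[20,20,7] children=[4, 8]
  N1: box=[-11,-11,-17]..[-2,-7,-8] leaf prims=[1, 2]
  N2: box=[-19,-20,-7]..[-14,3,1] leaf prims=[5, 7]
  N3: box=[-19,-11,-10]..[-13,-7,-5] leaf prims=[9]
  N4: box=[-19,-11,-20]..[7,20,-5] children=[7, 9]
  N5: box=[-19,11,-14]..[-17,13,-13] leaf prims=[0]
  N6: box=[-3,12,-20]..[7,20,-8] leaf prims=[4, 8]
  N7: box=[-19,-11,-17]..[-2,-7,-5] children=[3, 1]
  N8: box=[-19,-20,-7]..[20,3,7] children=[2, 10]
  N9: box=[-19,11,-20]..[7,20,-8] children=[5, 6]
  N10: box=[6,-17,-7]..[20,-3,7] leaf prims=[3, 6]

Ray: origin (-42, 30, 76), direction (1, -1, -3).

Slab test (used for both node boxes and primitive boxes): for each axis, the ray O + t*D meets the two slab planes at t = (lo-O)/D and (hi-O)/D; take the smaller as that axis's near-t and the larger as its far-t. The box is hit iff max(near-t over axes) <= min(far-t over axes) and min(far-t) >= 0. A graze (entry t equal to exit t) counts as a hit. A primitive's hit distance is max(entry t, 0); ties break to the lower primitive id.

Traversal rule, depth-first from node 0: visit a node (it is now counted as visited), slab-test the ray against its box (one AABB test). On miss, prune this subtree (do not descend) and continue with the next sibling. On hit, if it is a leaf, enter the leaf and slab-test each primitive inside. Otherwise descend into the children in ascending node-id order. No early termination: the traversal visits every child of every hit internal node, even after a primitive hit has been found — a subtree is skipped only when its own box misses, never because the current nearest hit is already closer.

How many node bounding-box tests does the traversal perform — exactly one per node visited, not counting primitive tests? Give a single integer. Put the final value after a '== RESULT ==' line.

Trace the traversal:
N0 x:[23,62] y:[10,50] z:[23,32] -> hit [23,32], descend [4, 8]
  N4 x:[23,49] y:[10,41] z:[27,32] -> hit [27,32], descend [7, 9]
    N7 x:[23,40] y:[37,41] z:[27,31] -> miss, prune
    N9 x:[23,49] y:[10,19] z:[28,32] -> miss, prune
  N8 x:[23,62] y:[27,50] z:[23,83/3] -> hit [27,83/3], descend [2, 10]
    N2 x:[23,28] y:[27,50] z:[25,83/3] -> hit [27,83/3] leaf, test {P5@t=27, P7(miss)}
    N10 x:[48,62] y:[33,47] z:[23,83/3] -> miss, prune

7 AABB tests over nodes [0, 4, 7, 9, 8, 2, 10]; 1 leaf entered; closest P5.

== RESULT ==
7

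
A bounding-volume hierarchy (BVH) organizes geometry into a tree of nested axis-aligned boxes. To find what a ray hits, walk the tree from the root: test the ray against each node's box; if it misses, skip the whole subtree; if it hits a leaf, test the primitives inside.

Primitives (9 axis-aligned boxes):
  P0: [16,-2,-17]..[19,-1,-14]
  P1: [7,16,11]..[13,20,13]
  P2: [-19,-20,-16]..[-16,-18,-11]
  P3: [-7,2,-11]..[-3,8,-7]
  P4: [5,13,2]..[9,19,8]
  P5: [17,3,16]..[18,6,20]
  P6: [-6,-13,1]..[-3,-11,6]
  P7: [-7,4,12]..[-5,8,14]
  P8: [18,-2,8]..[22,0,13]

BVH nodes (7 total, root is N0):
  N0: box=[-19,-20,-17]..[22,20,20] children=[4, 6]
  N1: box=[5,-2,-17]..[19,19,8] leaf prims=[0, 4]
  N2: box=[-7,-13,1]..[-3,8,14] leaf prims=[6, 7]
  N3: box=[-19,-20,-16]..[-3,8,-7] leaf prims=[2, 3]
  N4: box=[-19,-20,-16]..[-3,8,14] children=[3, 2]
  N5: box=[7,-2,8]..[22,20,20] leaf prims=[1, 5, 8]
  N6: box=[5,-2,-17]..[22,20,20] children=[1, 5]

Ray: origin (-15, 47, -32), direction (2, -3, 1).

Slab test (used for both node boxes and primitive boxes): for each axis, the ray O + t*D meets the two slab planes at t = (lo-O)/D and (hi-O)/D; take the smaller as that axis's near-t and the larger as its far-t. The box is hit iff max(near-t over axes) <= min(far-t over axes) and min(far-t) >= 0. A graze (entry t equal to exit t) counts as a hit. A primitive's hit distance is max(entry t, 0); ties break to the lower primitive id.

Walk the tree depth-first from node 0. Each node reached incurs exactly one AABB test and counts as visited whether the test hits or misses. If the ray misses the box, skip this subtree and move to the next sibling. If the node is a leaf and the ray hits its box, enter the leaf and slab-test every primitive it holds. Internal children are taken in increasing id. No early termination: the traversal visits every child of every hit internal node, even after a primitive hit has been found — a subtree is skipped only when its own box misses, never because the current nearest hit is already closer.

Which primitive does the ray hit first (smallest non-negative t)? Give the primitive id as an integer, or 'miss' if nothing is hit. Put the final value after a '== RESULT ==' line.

Traverse from the root:
N0 x:[-2,37/2] y:[9,67/3] z:[15,52] -> hit [15,37/2], descend [4, 6]
  N4 x:[-2,6] y:[13,67/3] z:[16,46] -> miss, prune
  N6 x:[10,37/2] y:[9,49/3] z:[15,52] -> hit [15,49/3], descend [1, 5]
    N1 x:[10,17] y:[28/3,49/3] z:[15,40] -> hit [15,49/3] leaf, test {P0@t=16, P4(miss)}
    N5 x:[11,37/2] y:[9,49/3] z:[40,52] -> miss, prune

Visited [0, 4, 6, 1, 5]. Tests: 5 box, 1 leaf. Nearest: P0.

== RESULT ==
0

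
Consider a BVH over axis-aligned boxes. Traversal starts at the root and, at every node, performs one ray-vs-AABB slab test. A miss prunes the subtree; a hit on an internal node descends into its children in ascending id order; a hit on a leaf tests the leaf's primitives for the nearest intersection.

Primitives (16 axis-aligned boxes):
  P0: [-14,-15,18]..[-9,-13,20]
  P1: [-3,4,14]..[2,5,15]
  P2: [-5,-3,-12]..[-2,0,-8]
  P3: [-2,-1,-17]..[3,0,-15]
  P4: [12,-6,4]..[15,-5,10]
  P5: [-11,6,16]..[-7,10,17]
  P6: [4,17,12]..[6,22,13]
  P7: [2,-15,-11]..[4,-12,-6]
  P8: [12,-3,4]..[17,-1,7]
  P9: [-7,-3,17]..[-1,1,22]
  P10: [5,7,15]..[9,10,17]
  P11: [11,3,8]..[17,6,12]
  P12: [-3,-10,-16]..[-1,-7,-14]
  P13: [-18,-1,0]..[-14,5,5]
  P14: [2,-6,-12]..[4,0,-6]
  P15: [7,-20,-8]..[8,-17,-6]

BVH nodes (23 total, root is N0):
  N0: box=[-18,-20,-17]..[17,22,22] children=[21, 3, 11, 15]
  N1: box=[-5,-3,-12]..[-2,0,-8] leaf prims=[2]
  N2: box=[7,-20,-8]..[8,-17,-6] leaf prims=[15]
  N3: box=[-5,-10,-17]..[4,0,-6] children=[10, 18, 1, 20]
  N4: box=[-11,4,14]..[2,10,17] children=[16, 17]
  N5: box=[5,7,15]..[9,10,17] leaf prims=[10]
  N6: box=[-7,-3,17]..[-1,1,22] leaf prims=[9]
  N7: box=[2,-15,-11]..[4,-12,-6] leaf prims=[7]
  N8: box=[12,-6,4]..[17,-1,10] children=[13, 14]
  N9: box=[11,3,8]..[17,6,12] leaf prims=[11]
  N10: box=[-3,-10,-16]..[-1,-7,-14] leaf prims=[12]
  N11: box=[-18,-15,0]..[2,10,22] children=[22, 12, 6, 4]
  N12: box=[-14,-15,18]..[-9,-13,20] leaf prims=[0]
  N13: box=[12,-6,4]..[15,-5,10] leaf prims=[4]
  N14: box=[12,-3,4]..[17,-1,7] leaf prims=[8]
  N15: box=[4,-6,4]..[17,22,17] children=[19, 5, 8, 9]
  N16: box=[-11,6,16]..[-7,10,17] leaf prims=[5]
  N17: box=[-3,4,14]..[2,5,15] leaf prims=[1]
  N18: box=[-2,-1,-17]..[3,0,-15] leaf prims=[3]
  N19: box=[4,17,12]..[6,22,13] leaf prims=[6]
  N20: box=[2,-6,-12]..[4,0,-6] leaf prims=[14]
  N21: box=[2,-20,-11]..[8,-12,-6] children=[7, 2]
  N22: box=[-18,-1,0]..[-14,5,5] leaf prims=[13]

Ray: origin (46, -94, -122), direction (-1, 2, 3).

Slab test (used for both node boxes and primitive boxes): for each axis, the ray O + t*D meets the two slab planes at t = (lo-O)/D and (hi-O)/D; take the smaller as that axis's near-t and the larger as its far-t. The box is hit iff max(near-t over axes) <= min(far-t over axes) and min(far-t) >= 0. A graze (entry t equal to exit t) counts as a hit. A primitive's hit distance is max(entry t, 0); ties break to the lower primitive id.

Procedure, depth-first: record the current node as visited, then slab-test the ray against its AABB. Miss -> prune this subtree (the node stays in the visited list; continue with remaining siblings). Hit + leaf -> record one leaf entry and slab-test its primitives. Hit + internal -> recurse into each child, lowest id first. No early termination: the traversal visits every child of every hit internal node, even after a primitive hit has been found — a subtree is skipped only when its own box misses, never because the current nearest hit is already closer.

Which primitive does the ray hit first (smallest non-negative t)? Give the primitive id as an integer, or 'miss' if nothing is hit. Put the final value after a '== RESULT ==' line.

Traverse from the root:
N0 x:[29,64] y:[37,58] z:[35,48] -> hit [37,48], descend [3, 11, 15, 21]
  N3 x:[42,51] y:[42,47] z:[35,116/3] -> miss, prune
  N11 x:[44,64] y:[79/2,52] z:[122/3,48] -> hit [44,48], descend [4, 6, 12, 22]
    N4 x:[44,57] y:[49,52] z:[136/3,139/3] -> miss, prune
    N6 x:[47,53] y:[91/2,95/2] z:[139/3,48] -> hit [47,95/2] leaf, test {P9@t=47}
    N12 x:[55,60] y:[79/2,81/2] z:[140/3,142/3] -> miss, prune
    N22 x:[60,64] y:[93/2,99/2] z:[122/3,127/3] -> miss, prune
  N15 x:[29,42] y:[44,58] z:[42,139/3] -> miss, prune
  N21 x:[38,44] y:[37,41] z:[37,116/3] -> hit [38,116/3], descend [2, 7]
    N2 x:[38,39] y:[37,77/2] z:[38,116/3] -> hit [38,77/2] leaf, test {P15@t=38}
    N7 x:[42,44] y:[79/2,41] z:[37,116/3] -> miss, prune

Visited [0, 3, 11, 4, 6, 12, 22, 15, 21, 2, 7]. Tests: 11 box, 2 leaf. Nearest: P15.

== RESULT ==
15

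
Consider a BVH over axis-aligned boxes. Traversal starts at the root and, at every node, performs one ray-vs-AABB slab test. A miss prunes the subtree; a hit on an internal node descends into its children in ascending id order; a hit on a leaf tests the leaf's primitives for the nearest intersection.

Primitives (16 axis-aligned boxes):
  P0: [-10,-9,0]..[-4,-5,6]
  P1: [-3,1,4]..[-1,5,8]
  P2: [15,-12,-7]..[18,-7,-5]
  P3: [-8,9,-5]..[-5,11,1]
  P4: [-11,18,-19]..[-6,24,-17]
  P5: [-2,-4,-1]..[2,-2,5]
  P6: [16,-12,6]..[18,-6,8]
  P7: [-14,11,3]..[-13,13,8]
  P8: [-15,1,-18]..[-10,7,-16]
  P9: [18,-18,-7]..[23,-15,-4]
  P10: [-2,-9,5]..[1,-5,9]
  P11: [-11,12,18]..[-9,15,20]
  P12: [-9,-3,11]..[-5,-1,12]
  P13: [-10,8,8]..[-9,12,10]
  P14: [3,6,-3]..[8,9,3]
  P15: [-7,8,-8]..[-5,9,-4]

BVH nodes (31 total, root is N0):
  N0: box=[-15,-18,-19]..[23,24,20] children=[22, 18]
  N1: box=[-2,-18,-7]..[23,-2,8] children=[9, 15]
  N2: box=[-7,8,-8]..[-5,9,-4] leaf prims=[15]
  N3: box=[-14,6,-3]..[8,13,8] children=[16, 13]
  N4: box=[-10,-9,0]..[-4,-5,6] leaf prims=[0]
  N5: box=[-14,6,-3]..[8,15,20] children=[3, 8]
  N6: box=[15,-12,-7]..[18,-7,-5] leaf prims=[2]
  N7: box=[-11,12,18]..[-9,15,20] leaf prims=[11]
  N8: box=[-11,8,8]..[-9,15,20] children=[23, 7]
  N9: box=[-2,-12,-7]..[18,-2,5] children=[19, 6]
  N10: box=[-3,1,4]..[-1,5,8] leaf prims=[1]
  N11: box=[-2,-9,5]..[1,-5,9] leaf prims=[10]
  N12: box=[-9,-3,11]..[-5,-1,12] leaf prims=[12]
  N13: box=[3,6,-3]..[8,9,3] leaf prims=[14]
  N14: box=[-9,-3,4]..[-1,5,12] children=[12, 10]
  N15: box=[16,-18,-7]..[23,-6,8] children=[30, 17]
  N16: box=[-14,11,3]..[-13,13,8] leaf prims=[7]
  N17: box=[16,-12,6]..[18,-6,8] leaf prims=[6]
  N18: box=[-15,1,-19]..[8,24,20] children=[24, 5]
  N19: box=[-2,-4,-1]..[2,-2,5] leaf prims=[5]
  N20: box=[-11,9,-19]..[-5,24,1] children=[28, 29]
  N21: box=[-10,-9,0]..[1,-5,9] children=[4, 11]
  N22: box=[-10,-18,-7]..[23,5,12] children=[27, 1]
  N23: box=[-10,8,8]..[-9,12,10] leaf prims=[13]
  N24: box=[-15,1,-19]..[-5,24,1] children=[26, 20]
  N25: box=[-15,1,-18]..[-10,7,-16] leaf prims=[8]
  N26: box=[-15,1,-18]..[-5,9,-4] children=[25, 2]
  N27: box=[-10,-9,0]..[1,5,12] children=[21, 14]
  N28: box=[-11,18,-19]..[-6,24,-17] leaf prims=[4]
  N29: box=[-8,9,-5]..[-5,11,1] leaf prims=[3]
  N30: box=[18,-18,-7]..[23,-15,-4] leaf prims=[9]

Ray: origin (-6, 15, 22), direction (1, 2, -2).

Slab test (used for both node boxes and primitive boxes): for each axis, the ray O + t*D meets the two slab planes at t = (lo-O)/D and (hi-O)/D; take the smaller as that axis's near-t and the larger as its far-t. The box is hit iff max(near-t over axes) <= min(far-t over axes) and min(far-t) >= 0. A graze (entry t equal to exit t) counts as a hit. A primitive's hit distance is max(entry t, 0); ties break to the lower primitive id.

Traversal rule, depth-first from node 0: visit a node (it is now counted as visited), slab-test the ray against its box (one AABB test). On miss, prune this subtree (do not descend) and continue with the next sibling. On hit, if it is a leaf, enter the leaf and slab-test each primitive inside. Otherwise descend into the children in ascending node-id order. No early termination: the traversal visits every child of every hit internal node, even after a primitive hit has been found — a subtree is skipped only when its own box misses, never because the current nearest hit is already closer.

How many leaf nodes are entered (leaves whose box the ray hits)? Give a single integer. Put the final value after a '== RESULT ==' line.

Trace the traversal:
N0 x:[-9,29] y:[-33/2,9/2] z:[1,41/2] -> hit [1,9/2], descend [18, 22]
  N18 x:[-9,14] y:[-7,9/2] z:[1,41/2] -> hit [1,9/2], descend [5, 24]
    N5 x:[-8,14] y:[-9/2,0] z:[1,25/2] -> miss, prune
    N24 x:[-9,1] y:[-7,9/2] z:[21/2,41/2] -> miss, prune
  N22 x:[-4,29] y:[-33/2,-5] z:[5,29/2] -> miss, prune

order=[0, 18, 5, 24, 22]  |boxes|=5  |leaves|=0  hit=miss

== RESULT ==
0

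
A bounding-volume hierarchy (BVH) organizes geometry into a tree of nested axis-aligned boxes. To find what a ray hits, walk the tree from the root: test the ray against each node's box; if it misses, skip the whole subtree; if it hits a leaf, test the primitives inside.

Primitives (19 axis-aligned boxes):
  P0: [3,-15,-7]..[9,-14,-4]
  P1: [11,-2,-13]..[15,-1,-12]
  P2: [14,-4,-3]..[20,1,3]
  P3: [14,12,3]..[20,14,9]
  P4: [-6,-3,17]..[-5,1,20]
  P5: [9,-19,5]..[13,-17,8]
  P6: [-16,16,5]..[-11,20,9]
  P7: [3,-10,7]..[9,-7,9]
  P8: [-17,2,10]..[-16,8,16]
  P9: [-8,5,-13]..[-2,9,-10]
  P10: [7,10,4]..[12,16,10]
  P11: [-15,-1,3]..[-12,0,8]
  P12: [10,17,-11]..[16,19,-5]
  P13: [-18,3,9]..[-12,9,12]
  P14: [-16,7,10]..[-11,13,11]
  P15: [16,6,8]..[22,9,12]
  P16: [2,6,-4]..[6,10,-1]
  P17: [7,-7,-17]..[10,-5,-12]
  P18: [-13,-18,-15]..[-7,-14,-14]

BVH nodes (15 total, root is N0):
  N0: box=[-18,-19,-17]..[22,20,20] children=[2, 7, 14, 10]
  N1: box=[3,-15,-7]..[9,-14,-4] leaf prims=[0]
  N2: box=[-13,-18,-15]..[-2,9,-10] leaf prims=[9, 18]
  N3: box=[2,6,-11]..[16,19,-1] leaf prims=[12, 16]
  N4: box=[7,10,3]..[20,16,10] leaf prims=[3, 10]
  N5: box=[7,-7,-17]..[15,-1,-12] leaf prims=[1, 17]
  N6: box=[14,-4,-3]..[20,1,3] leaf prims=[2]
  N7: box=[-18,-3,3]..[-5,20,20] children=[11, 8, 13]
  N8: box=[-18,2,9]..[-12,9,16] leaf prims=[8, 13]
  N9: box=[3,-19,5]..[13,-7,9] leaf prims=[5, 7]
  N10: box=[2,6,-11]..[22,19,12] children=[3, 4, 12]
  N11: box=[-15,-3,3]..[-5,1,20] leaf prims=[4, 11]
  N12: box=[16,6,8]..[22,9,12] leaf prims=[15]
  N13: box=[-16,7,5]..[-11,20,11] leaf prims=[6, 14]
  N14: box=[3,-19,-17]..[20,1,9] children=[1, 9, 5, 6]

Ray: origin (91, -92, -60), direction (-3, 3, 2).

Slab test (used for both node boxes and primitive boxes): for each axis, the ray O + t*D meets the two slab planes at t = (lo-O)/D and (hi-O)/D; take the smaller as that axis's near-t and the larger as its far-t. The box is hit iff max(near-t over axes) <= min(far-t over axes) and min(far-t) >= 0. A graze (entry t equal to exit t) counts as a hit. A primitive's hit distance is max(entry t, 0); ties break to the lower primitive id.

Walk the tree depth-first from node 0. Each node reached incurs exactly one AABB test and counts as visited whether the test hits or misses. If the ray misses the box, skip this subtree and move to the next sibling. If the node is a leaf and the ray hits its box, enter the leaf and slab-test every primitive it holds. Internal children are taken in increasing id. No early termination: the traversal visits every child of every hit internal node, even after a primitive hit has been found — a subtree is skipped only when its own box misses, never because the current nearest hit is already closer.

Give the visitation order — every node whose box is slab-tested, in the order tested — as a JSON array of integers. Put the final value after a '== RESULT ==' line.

Trace the traversal:
N0 x:[23,109/3] y:[73/3,112/3] z:[43/2,40] -> hit [73/3,109/3], descend [2, 7, 10, 14]
  N2 x:[31,104/3] y:[74/3,101/3] z:[45/2,25] -> miss, prune
  N7 x:[32,109/3] y:[89/3,112/3] z:[63/2,40] -> hit [32,109/3], descend [8, 11, 13]
    N8 x:[103/3,109/3] y:[94/3,101/3] z:[69/2,38] -> miss, prune
    N11 x:[32,106/3] y:[89/3,31] z:[63/2,40] -> miss, prune
    N13 x:[34,107/3] y:[33,112/3] z:[65/2,71/2] -> hit [34,71/2] leaf, test {P6(miss), P14@t=35}
  N10 x:[23,89/3] y:[98/3,37] z:[49/2,36] -> miss, prune
  N14 x:[71/3,88/3] y:[73/3,31] z:[43/2,69/2] -> hit [73/3,88/3], descend [1, 5, 6, 9]
    N1 x:[82/3,88/3] y:[77/3,26] z:[53/2,28] -> miss, prune
    N5 x:[76/3,28] y:[85/3,91/3] z:[43/2,24] -> miss, prune
    N6 x:[71/3,77/3] y:[88/3,31] z:[57/2,63/2] -> miss, prune
    N9 x:[26,88/3] y:[73/3,85/3] z:[65/2,69/2] -> miss, prune

order=[0, 2, 7, 8, 11, 13, 10, 14, 1, 5, 6, 9]  |boxes|=12  |leaves|=1  hit=P14

== RESULT ==
[0, 2, 7, 8, 11, 13, 10, 14, 1, 5, 6, 9]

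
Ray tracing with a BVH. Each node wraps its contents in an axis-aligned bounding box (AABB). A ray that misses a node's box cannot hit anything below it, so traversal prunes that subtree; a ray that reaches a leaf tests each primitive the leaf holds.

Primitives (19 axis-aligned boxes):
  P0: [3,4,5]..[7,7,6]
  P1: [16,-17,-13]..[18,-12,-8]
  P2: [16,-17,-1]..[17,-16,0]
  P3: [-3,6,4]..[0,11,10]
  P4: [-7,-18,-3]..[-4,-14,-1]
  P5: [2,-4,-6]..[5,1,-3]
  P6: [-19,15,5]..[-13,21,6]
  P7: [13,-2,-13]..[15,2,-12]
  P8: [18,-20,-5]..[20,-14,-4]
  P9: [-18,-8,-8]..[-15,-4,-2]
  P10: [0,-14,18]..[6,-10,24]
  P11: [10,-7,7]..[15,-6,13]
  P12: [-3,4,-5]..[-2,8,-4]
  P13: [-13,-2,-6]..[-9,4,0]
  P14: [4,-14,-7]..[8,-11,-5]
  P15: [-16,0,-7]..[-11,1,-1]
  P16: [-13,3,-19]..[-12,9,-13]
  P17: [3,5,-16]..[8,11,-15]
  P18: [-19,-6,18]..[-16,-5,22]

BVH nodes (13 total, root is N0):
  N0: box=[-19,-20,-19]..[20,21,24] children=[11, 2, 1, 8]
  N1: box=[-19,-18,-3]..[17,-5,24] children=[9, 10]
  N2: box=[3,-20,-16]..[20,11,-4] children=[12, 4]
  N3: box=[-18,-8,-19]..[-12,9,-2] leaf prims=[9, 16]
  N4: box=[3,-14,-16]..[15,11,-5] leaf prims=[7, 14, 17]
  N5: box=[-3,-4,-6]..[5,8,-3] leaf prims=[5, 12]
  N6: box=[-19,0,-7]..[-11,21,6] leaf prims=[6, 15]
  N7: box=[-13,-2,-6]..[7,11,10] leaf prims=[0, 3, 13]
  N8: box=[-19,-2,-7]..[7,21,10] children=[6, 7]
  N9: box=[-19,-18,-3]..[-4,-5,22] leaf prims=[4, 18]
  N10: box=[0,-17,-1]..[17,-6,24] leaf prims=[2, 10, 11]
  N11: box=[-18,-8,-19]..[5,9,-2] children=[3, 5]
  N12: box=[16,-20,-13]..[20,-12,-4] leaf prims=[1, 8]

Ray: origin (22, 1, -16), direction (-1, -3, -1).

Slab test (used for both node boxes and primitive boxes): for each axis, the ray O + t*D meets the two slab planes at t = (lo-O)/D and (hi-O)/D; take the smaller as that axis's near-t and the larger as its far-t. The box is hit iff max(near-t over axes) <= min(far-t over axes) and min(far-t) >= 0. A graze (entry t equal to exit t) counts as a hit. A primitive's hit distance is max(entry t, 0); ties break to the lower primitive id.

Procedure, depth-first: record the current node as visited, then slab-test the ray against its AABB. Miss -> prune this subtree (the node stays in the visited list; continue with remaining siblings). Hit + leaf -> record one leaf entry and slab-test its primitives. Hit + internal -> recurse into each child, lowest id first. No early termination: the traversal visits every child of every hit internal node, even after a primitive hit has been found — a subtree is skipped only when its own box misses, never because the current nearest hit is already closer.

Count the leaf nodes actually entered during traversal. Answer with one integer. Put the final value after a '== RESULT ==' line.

Walk:
N0 x:[2,41] y:[-20/3,7] z:[-40,3] -> hit [2,3], descend [1, 2, 8, 11]
  N1 x:[5,41] y:[2,19/3] z:[-40,-13] -> miss, prune
  N2 x:[2,19] y:[-10/3,7] z:[-12,0] -> miss, prune
  N8 x:[15,41] y:[-20/3,1] z:[-26,-9] -> miss, prune
  N11 x:[17,40] y:[-8/3,3] z:[-14,3] -> miss, prune

Summary -> nodes [0, 1, 2, 8, 11]; box-tests=5; leaf-entries=0; first=miss

== RESULT ==
0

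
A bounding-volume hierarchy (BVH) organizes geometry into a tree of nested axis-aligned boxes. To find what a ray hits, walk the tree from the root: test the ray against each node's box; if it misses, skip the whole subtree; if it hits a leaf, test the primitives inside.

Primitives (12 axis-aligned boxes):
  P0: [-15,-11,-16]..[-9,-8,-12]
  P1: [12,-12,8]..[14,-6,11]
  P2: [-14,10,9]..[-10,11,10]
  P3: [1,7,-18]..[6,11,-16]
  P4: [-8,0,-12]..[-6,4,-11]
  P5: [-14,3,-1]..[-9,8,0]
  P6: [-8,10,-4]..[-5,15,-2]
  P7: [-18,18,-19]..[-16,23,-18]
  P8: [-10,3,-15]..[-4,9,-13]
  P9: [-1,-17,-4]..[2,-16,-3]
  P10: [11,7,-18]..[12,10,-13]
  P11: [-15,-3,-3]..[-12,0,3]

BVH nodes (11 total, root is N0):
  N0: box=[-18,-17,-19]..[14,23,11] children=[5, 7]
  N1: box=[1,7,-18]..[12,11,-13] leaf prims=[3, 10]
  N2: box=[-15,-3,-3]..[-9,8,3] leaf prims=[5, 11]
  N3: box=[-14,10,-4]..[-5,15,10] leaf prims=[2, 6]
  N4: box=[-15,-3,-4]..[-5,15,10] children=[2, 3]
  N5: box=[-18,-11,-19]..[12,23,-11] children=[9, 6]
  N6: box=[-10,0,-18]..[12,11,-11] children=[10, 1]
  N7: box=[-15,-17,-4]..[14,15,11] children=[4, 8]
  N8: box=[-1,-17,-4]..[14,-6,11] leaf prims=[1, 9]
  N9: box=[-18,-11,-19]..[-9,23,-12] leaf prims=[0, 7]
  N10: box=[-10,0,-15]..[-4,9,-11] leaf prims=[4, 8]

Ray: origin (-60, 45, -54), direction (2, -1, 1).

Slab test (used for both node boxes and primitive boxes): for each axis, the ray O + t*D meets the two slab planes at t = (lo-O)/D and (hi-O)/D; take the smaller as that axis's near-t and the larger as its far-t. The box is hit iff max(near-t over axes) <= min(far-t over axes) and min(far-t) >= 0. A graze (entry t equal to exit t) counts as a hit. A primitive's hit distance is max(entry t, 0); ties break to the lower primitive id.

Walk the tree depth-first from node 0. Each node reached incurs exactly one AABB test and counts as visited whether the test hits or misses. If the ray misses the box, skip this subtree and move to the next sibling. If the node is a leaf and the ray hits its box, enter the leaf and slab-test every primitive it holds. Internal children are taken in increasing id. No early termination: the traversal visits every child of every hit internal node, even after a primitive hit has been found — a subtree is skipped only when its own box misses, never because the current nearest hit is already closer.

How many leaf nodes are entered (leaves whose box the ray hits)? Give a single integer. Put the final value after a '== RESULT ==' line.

Walk:
N0 x:[21,37] y:[22,62] z:[35,65] -> hit [35,37], descend [5, 7]
  N5 x:[21,36] y:[22,56] z:[35,43] -> hit [35,36], descend [6, 9]
    N6 x:[25,36] y:[34,45] z:[36,43] -> hit [36,36], descend [1, 10]
      N1 x:[61/2,36] y:[34,38] z:[36,41] -> hit [36,36] leaf, test {P3(miss), P10@t=36}
      N10 x:[25,28] y:[36,45] z:[39,43] -> miss, prune
    N9 x:[21,51/2] y:[22,56] z:[35,42] -> miss, prune
  N7 x:[45/2,37] y:[30,62] z:[50,65] -> miss, prune

7 AABB tests over nodes [0, 5, 6, 1, 10, 9, 7]; 1 leaf entered; closest P10.

== RESULT ==
1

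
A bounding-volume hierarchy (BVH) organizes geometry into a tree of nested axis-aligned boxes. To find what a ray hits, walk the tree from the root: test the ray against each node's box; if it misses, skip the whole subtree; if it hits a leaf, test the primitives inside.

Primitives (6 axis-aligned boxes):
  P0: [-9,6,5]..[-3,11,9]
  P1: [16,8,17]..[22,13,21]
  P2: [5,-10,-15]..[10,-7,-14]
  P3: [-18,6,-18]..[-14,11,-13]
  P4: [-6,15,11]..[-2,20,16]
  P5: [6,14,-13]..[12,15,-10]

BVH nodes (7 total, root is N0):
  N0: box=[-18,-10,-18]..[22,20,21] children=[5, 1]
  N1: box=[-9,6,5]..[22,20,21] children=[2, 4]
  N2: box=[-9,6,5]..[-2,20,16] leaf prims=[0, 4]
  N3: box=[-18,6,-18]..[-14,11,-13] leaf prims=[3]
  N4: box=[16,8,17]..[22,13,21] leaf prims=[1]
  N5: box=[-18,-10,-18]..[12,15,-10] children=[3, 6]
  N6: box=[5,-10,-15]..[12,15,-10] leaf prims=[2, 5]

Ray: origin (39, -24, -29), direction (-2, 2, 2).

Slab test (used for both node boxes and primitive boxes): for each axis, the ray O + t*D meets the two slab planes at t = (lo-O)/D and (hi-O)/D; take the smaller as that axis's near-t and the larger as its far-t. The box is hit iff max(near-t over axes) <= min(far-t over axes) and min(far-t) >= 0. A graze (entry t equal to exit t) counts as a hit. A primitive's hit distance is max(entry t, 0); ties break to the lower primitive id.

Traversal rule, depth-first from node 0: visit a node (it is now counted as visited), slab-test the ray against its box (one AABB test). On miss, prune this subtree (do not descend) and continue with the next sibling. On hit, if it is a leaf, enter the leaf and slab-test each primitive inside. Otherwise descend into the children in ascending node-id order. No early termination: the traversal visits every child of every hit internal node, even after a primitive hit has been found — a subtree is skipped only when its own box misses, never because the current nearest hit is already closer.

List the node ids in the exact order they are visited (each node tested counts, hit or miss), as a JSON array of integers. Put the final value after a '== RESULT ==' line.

Walk:
N0 x:[17/2,57/2] y:[7,22] z:[11/2,25] -> hit [17/2,22], descend [1, 5]
  N1 x:[17/2,24] y:[15,22] z:[17,25] -> hit [17,22], descend [2, 4]
    N2 x:[41/2,24] y:[15,22] z:[17,45/2] -> hit [41/2,22] leaf, test {P0(miss), P4@t=41/2}
    N4 x:[17/2,23/2] y:[16,37/2] z:[23,25] -> miss, prune
  N5 x:[27/2,57/2] y:[7,39/2] z:[11/2,19/2] -> miss, prune

Summary -> nodes [0, 1, 2, 4, 5]; box-tests=5; leaf-entries=1; first=P4

== RESULT ==
[0, 1, 2, 4, 5]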